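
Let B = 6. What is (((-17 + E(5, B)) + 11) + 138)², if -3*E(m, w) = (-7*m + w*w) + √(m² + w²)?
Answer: (395 - √61)²/9 ≈ 16657.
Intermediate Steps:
E(m, w) = -w²/3 - √(m² + w²)/3 + 7*m/3 (E(m, w) = -((-7*m + w*w) + √(m² + w²))/3 = -((-7*m + w²) + √(m² + w²))/3 = -((w² - 7*m) + √(m² + w²))/3 = -(w² + √(m² + w²) - 7*m)/3 = -w²/3 - √(m² + w²)/3 + 7*m/3)
(((-17 + E(5, B)) + 11) + 138)² = (((-17 + (-⅓*6² - √(5² + 6²)/3 + (7/3)*5)) + 11) + 138)² = (((-17 + (-⅓*36 - √(25 + 36)/3 + 35/3)) + 11) + 138)² = (((-17 + (-12 - √61/3 + 35/3)) + 11) + 138)² = (((-17 + (-⅓ - √61/3)) + 11) + 138)² = (((-52/3 - √61/3) + 11) + 138)² = ((-19/3 - √61/3) + 138)² = (395/3 - √61/3)²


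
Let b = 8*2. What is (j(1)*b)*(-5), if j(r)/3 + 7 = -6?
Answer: 3120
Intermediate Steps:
b = 16
j(r) = -39 (j(r) = -21 + 3*(-6) = -21 - 18 = -39)
(j(1)*b)*(-5) = -39*16*(-5) = -624*(-5) = 3120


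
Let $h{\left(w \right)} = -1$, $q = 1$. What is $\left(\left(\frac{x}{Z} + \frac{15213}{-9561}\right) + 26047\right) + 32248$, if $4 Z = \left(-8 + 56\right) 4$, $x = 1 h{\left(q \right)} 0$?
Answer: $\frac{185781094}{3187} \approx 58293.0$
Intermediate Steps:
$x = 0$ ($x = 1 \left(-1\right) 0 = \left(-1\right) 0 = 0$)
$Z = 48$ ($Z = \frac{\left(-8 + 56\right) 4}{4} = \frac{48 \cdot 4}{4} = \frac{1}{4} \cdot 192 = 48$)
$\left(\left(\frac{x}{Z} + \frac{15213}{-9561}\right) + 26047\right) + 32248 = \left(\left(\frac{0}{48} + \frac{15213}{-9561}\right) + 26047\right) + 32248 = \left(\left(0 \cdot \frac{1}{48} + 15213 \left(- \frac{1}{9561}\right)\right) + 26047\right) + 32248 = \left(\left(0 - \frac{5071}{3187}\right) + 26047\right) + 32248 = \left(- \frac{5071}{3187} + 26047\right) + 32248 = \frac{83006718}{3187} + 32248 = \frac{185781094}{3187}$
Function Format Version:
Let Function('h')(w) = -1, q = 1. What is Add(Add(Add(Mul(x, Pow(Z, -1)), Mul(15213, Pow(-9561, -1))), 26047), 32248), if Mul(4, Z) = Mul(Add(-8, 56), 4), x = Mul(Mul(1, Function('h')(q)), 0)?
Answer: Rational(185781094, 3187) ≈ 58293.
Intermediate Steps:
x = 0 (x = Mul(Mul(1, -1), 0) = Mul(-1, 0) = 0)
Z = 48 (Z = Mul(Rational(1, 4), Mul(Add(-8, 56), 4)) = Mul(Rational(1, 4), Mul(48, 4)) = Mul(Rational(1, 4), 192) = 48)
Add(Add(Add(Mul(x, Pow(Z, -1)), Mul(15213, Pow(-9561, -1))), 26047), 32248) = Add(Add(Add(Mul(0, Pow(48, -1)), Mul(15213, Pow(-9561, -1))), 26047), 32248) = Add(Add(Add(Mul(0, Rational(1, 48)), Mul(15213, Rational(-1, 9561))), 26047), 32248) = Add(Add(Add(0, Rational(-5071, 3187)), 26047), 32248) = Add(Add(Rational(-5071, 3187), 26047), 32248) = Add(Rational(83006718, 3187), 32248) = Rational(185781094, 3187)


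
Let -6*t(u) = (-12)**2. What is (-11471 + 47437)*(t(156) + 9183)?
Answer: 329412594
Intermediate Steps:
t(u) = -24 (t(u) = -1/6*(-12)**2 = -1/6*144 = -24)
(-11471 + 47437)*(t(156) + 9183) = (-11471 + 47437)*(-24 + 9183) = 35966*9159 = 329412594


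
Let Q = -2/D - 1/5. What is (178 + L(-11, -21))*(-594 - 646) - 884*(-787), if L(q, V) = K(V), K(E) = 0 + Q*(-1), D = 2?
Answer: 473500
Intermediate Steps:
Q = -6/5 (Q = -2/2 - 1/5 = -2*½ - 1*⅕ = -1 - ⅕ = -6/5 ≈ -1.2000)
K(E) = 6/5 (K(E) = 0 - 6/5*(-1) = 0 + 6/5 = 6/5)
L(q, V) = 6/5
(178 + L(-11, -21))*(-594 - 646) - 884*(-787) = (178 + 6/5)*(-594 - 646) - 884*(-787) = (896/5)*(-1240) + 695708 = -222208 + 695708 = 473500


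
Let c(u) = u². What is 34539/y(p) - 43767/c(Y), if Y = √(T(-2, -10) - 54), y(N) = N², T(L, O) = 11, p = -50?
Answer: 110902677/107500 ≈ 1031.7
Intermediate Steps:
Y = I*√43 (Y = √(11 - 54) = √(-43) = I*√43 ≈ 6.5574*I)
34539/y(p) - 43767/c(Y) = 34539/((-50)²) - 43767/((I*√43)²) = 34539/2500 - 43767/(-43) = 34539*(1/2500) - 43767*(-1/43) = 34539/2500 + 43767/43 = 110902677/107500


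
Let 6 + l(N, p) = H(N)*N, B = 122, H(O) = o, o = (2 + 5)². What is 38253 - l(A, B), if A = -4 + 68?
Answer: 35123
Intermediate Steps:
A = 64
o = 49 (o = 7² = 49)
H(O) = 49
l(N, p) = -6 + 49*N
38253 - l(A, B) = 38253 - (-6 + 49*64) = 38253 - (-6 + 3136) = 38253 - 1*3130 = 38253 - 3130 = 35123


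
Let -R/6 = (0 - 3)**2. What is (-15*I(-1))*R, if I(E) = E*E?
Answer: 810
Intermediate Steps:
I(E) = E**2
R = -54 (R = -6*(0 - 3)**2 = -6*(-3)**2 = -6*9 = -54)
(-15*I(-1))*R = -15*(-1)**2*(-54) = -15*1*(-54) = -15*(-54) = 810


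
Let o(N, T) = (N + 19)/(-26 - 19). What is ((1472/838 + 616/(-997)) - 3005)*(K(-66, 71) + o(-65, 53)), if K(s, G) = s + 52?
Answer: 732827743768/18798435 ≈ 38983.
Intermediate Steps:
o(N, T) = -19/45 - N/45 (o(N, T) = (19 + N)/(-45) = (19 + N)*(-1/45) = -19/45 - N/45)
K(s, G) = 52 + s
((1472/838 + 616/(-997)) - 3005)*(K(-66, 71) + o(-65, 53)) = ((1472/838 + 616/(-997)) - 3005)*((52 - 66) + (-19/45 - 1/45*(-65))) = ((1472*(1/838) + 616*(-1/997)) - 3005)*(-14 + (-19/45 + 13/9)) = ((736/419 - 616/997) - 3005)*(-14 + 46/45) = (475688/417743 - 3005)*(-584/45) = -1254842027/417743*(-584/45) = 732827743768/18798435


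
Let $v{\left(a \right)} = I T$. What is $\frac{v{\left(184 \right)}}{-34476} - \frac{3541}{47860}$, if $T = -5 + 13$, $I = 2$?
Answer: $- \frac{30711319}{412505340} \approx -0.074451$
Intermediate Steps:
$T = 8$
$v{\left(a \right)} = 16$ ($v{\left(a \right)} = 2 \cdot 8 = 16$)
$\frac{v{\left(184 \right)}}{-34476} - \frac{3541}{47860} = \frac{16}{-34476} - \frac{3541}{47860} = 16 \left(- \frac{1}{34476}\right) - \frac{3541}{47860} = - \frac{4}{8619} - \frac{3541}{47860} = - \frac{30711319}{412505340}$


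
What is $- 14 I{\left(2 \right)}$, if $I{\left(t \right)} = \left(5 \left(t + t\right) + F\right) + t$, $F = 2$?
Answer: $-336$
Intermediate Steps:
$I{\left(t \right)} = 2 + 11 t$ ($I{\left(t \right)} = \left(5 \left(t + t\right) + 2\right) + t = \left(5 \cdot 2 t + 2\right) + t = \left(10 t + 2\right) + t = \left(2 + 10 t\right) + t = 2 + 11 t$)
$- 14 I{\left(2 \right)} = - 14 \left(2 + 11 \cdot 2\right) = - 14 \left(2 + 22\right) = \left(-14\right) 24 = -336$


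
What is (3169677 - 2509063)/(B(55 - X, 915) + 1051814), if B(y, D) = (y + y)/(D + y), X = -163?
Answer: 374237831/595852849 ≈ 0.62807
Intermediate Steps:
B(y, D) = 2*y/(D + y) (B(y, D) = (2*y)/(D + y) = 2*y/(D + y))
(3169677 - 2509063)/(B(55 - X, 915) + 1051814) = (3169677 - 2509063)/(2*(55 - 1*(-163))/(915 + (55 - 1*(-163))) + 1051814) = 660614/(2*(55 + 163)/(915 + (55 + 163)) + 1051814) = 660614/(2*218/(915 + 218) + 1051814) = 660614/(2*218/1133 + 1051814) = 660614/(2*218*(1/1133) + 1051814) = 660614/(436/1133 + 1051814) = 660614/(1191705698/1133) = 660614*(1133/1191705698) = 374237831/595852849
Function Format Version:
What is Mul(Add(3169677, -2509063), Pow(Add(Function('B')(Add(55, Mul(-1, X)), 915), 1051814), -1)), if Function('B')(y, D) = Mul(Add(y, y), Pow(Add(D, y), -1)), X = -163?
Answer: Rational(374237831, 595852849) ≈ 0.62807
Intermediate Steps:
Function('B')(y, D) = Mul(2, y, Pow(Add(D, y), -1)) (Function('B')(y, D) = Mul(Mul(2, y), Pow(Add(D, y), -1)) = Mul(2, y, Pow(Add(D, y), -1)))
Mul(Add(3169677, -2509063), Pow(Add(Function('B')(Add(55, Mul(-1, X)), 915), 1051814), -1)) = Mul(Add(3169677, -2509063), Pow(Add(Mul(2, Add(55, Mul(-1, -163)), Pow(Add(915, Add(55, Mul(-1, -163))), -1)), 1051814), -1)) = Mul(660614, Pow(Add(Mul(2, Add(55, 163), Pow(Add(915, Add(55, 163)), -1)), 1051814), -1)) = Mul(660614, Pow(Add(Mul(2, 218, Pow(Add(915, 218), -1)), 1051814), -1)) = Mul(660614, Pow(Add(Mul(2, 218, Pow(1133, -1)), 1051814), -1)) = Mul(660614, Pow(Add(Mul(2, 218, Rational(1, 1133)), 1051814), -1)) = Mul(660614, Pow(Add(Rational(436, 1133), 1051814), -1)) = Mul(660614, Pow(Rational(1191705698, 1133), -1)) = Mul(660614, Rational(1133, 1191705698)) = Rational(374237831, 595852849)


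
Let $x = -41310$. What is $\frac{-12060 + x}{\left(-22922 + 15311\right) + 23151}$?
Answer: $- \frac{1779}{518} \approx -3.4344$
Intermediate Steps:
$\frac{-12060 + x}{\left(-22922 + 15311\right) + 23151} = \frac{-12060 - 41310}{\left(-22922 + 15311\right) + 23151} = - \frac{53370}{-7611 + 23151} = - \frac{53370}{15540} = \left(-53370\right) \frac{1}{15540} = - \frac{1779}{518}$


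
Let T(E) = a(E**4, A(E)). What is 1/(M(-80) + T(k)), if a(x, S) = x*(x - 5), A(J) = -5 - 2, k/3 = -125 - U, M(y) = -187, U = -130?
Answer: 1/2562637313 ≈ 3.9022e-10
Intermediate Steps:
k = 15 (k = 3*(-125 - 1*(-130)) = 3*(-125 + 130) = 3*5 = 15)
A(J) = -7
a(x, S) = x*(-5 + x)
T(E) = E**4*(-5 + E**4)
1/(M(-80) + T(k)) = 1/(-187 + 15**4*(-5 + 15**4)) = 1/(-187 + 50625*(-5 + 50625)) = 1/(-187 + 50625*50620) = 1/(-187 + 2562637500) = 1/2562637313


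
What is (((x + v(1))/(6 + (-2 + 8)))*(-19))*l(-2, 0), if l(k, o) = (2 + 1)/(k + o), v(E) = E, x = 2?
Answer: 57/8 ≈ 7.1250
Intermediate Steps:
l(k, o) = 3/(k + o)
(((x + v(1))/(6 + (-2 + 8)))*(-19))*l(-2, 0) = (((2 + 1)/(6 + (-2 + 8)))*(-19))*(3/(-2 + 0)) = ((3/(6 + 6))*(-19))*(3/(-2)) = ((3/12)*(-19))*(3*(-1/2)) = ((3*(1/12))*(-19))*(-3/2) = ((1/4)*(-19))*(-3/2) = -19/4*(-3/2) = 57/8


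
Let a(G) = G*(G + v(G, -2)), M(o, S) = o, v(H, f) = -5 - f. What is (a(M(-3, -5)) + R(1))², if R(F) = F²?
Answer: 361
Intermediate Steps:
a(G) = G*(-3 + G) (a(G) = G*(G + (-5 - 1*(-2))) = G*(G + (-5 + 2)) = G*(G - 3) = G*(-3 + G))
(a(M(-3, -5)) + R(1))² = (-3*(-3 - 3) + 1²)² = (-3*(-6) + 1)² = (18 + 1)² = 19² = 361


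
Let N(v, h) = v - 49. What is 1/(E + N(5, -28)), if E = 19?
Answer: -1/25 ≈ -0.040000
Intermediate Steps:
N(v, h) = -49 + v
1/(E + N(5, -28)) = 1/(19 + (-49 + 5)) = 1/(19 - 44) = 1/(-25) = -1/25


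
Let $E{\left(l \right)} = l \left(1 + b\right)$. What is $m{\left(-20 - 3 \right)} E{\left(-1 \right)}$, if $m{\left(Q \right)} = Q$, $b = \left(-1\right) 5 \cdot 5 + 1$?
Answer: $-529$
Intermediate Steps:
$b = -24$ ($b = \left(-5\right) 5 + 1 = -25 + 1 = -24$)
$E{\left(l \right)} = - 23 l$ ($E{\left(l \right)} = l \left(1 - 24\right) = l \left(-23\right) = - 23 l$)
$m{\left(-20 - 3 \right)} E{\left(-1 \right)} = \left(-20 - 3\right) \left(\left(-23\right) \left(-1\right)\right) = \left(-23\right) 23 = -529$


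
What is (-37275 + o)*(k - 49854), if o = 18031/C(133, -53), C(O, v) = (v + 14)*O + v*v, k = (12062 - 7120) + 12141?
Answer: 2905410695351/2378 ≈ 1.2218e+9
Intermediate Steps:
k = 17083 (k = 4942 + 12141 = 17083)
C(O, v) = v² + O*(14 + v) (C(O, v) = (14 + v)*O + v² = O*(14 + v) + v² = v² + O*(14 + v))
o = -18031/2378 (o = 18031/((-53)² + 14*133 + 133*(-53)) = 18031/(2809 + 1862 - 7049) = 18031/(-2378) = 18031*(-1/2378) = -18031/2378 ≈ -7.5824)
(-37275 + o)*(k - 49854) = (-37275 - 18031/2378)*(17083 - 49854) = -88657981/2378*(-32771) = 2905410695351/2378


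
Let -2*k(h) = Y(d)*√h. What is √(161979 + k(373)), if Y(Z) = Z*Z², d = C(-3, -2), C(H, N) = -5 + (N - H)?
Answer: √(161979 + 32*√373) ≈ 403.23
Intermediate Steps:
C(H, N) = -5 + N - H
d = -4 (d = -5 - 2 - 1*(-3) = -5 - 2 + 3 = -4)
Y(Z) = Z³
k(h) = 32*√h (k(h) = -(-4)³*√h/2 = -(-32)*√h = 32*√h)
√(161979 + k(373)) = √(161979 + 32*√373)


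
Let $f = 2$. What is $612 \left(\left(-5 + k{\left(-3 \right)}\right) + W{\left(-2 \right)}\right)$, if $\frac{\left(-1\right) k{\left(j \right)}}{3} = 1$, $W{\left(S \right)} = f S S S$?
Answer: $-14688$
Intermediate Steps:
$W{\left(S \right)} = 2 S^{3}$ ($W{\left(S \right)} = 2 S S S = 2 S^{2} S = 2 S^{3}$)
$k{\left(j \right)} = -3$ ($k{\left(j \right)} = \left(-3\right) 1 = -3$)
$612 \left(\left(-5 + k{\left(-3 \right)}\right) + W{\left(-2 \right)}\right) = 612 \left(\left(-5 - 3\right) + 2 \left(-2\right)^{3}\right) = 612 \left(-8 + 2 \left(-8\right)\right) = 612 \left(-8 - 16\right) = 612 \left(-24\right) = -14688$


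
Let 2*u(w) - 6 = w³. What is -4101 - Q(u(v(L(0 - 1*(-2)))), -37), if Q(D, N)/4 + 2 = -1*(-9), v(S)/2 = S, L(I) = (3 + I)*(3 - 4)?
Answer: -4129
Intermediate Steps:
L(I) = -3 - I (L(I) = (3 + I)*(-1) = -3 - I)
v(S) = 2*S
u(w) = 3 + w³/2
Q(D, N) = 28 (Q(D, N) = -8 + 4*(-1*(-9)) = -8 + 4*9 = -8 + 36 = 28)
-4101 - Q(u(v(L(0 - 1*(-2)))), -37) = -4101 - 1*28 = -4101 - 28 = -4129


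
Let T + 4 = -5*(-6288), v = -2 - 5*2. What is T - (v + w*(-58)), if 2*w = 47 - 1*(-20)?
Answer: 33391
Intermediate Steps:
v = -12 (v = -2 - 10 = -12)
T = 31436 (T = -4 - 5*(-6288) = -4 + 31440 = 31436)
w = 67/2 (w = (47 - 1*(-20))/2 = (47 + 20)/2 = (½)*67 = 67/2 ≈ 33.500)
T - (v + w*(-58)) = 31436 - (-12 + (67/2)*(-58)) = 31436 - (-12 - 1943) = 31436 - 1*(-1955) = 31436 + 1955 = 33391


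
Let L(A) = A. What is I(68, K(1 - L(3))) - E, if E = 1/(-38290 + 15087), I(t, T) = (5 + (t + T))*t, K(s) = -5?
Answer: 107290673/23203 ≈ 4624.0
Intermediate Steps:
I(t, T) = t*(5 + T + t) (I(t, T) = (5 + (T + t))*t = (5 + T + t)*t = t*(5 + T + t))
E = -1/23203 (E = 1/(-23203) = -1/23203 ≈ -4.3098e-5)
I(68, K(1 - L(3))) - E = 68*(5 - 5 + 68) - 1*(-1/23203) = 68*68 + 1/23203 = 4624 + 1/23203 = 107290673/23203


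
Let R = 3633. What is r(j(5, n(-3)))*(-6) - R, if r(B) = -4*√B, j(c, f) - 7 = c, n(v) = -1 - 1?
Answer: -3633 + 48*√3 ≈ -3549.9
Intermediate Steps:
n(v) = -2
j(c, f) = 7 + c
r(j(5, n(-3)))*(-6) - R = -4*√(7 + 5)*(-6) - 1*3633 = -8*√3*(-6) - 3633 = 48*√3 - 3633 = -3633 + 48*√3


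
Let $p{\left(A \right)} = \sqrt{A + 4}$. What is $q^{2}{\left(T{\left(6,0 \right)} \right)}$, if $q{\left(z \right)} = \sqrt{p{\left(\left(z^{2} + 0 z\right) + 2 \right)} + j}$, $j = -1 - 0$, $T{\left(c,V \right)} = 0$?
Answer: $-1 + \sqrt{6} \approx 1.4495$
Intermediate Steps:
$p{\left(A \right)} = \sqrt{4 + A}$
$j = -1$ ($j = -1 + 0 = -1$)
$q{\left(z \right)} = \sqrt{-1 + \sqrt{6 + z^{2}}}$ ($q{\left(z \right)} = \sqrt{\sqrt{4 + \left(\left(z^{2} + 0 z\right) + 2\right)} - 1} = \sqrt{\sqrt{4 + \left(\left(z^{2} + 0\right) + 2\right)} - 1} = \sqrt{\sqrt{4 + \left(z^{2} + 2\right)} - 1} = \sqrt{\sqrt{4 + \left(2 + z^{2}\right)} - 1} = \sqrt{\sqrt{6 + z^{2}} - 1} = \sqrt{-1 + \sqrt{6 + z^{2}}}$)
$q^{2}{\left(T{\left(6,0 \right)} \right)} = \left(\sqrt{-1 + \sqrt{6 + 0^{2}}}\right)^{2} = \left(\sqrt{-1 + \sqrt{6 + 0}}\right)^{2} = \left(\sqrt{-1 + \sqrt{6}}\right)^{2} = -1 + \sqrt{6}$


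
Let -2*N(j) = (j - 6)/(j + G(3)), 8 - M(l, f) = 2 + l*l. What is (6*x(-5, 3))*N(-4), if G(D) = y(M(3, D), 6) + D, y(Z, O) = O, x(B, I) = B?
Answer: -30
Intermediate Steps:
M(l, f) = 6 - l**2 (M(l, f) = 8 - (2 + l*l) = 8 - (2 + l**2) = 8 + (-2 - l**2) = 6 - l**2)
G(D) = 6 + D
N(j) = -(-6 + j)/(2*(9 + j)) (N(j) = -(j - 6)/(2*(j + (6 + 3))) = -(-6 + j)/(2*(j + 9)) = -(-6 + j)/(2*(9 + j)))
(6*x(-5, 3))*N(-4) = (6*(-5))*((6 - 1*(-4))/(2*(9 - 4))) = -15*(6 + 4)/5 = -15*10/5 = -30*1 = -30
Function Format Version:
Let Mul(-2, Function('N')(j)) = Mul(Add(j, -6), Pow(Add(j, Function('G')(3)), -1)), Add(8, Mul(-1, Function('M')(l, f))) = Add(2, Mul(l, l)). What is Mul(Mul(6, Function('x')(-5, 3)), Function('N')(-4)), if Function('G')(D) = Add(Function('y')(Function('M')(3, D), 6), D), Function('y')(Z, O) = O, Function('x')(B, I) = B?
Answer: -30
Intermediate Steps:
Function('M')(l, f) = Add(6, Mul(-1, Pow(l, 2))) (Function('M')(l, f) = Add(8, Mul(-1, Add(2, Mul(l, l)))) = Add(8, Mul(-1, Add(2, Pow(l, 2)))) = Add(8, Add(-2, Mul(-1, Pow(l, 2)))) = Add(6, Mul(-1, Pow(l, 2))))
Function('G')(D) = Add(6, D)
Function('N')(j) = Mul(Rational(-1, 2), Pow(Add(9, j), -1), Add(-6, j)) (Function('N')(j) = Mul(Rational(-1, 2), Mul(Add(j, -6), Pow(Add(j, Add(6, 3)), -1))) = Mul(Rational(-1, 2), Mul(Add(-6, j), Pow(Add(j, 9), -1))) = Mul(Rational(-1, 2), Mul(Add(-6, j), Pow(Add(9, j), -1))) = Mul(Rational(-1, 2), Mul(Pow(Add(9, j), -1), Add(-6, j))) = Mul(Rational(-1, 2), Pow(Add(9, j), -1), Add(-6, j)))
Mul(Mul(6, Function('x')(-5, 3)), Function('N')(-4)) = Mul(Mul(6, -5), Mul(Rational(1, 2), Pow(Add(9, -4), -1), Add(6, Mul(-1, -4)))) = Mul(-30, Mul(Rational(1, 2), Pow(5, -1), Add(6, 4))) = Mul(-30, Mul(Rational(1, 2), Rational(1, 5), 10)) = Mul(-30, 1) = -30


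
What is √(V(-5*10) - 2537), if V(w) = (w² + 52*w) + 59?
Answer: I*√2578 ≈ 50.774*I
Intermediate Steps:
V(w) = 59 + w² + 52*w
√(V(-5*10) - 2537) = √((59 + (-5*10)² + 52*(-5*10)) - 2537) = √((59 + (-50)² + 52*(-50)) - 2537) = √((59 + 2500 - 2600) - 2537) = √(-41 - 2537) = √(-2578) = I*√2578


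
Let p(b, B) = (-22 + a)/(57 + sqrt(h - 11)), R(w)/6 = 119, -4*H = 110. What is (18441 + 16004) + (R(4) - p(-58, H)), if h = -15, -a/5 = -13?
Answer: 115143274/3275 + 43*I*sqrt(26)/3275 ≈ 35158.0 + 0.066949*I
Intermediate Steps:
a = 65 (a = -5*(-13) = 65)
H = -55/2 (H = -1/4*110 = -55/2 ≈ -27.500)
R(w) = 714 (R(w) = 6*119 = 714)
p(b, B) = 43/(57 + I*sqrt(26)) (p(b, B) = (-22 + 65)/(57 + sqrt(-15 - 11)) = 43/(57 + sqrt(-26)) = 43/(57 + I*sqrt(26)))
(18441 + 16004) + (R(4) - p(-58, H)) = (18441 + 16004) + (714 - (2451/3275 - 43*I*sqrt(26)/3275)) = 34445 + (714 + (-2451/3275 + 43*I*sqrt(26)/3275)) = 34445 + (2335899/3275 + 43*I*sqrt(26)/3275) = 115143274/3275 + 43*I*sqrt(26)/3275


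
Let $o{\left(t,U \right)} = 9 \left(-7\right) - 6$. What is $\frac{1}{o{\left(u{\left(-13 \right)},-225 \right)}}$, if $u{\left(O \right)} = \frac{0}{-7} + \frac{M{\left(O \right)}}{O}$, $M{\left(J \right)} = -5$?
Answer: $- \frac{1}{69} \approx -0.014493$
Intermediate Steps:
$u{\left(O \right)} = - \frac{5}{O}$ ($u{\left(O \right)} = \frac{0}{-7} - \frac{5}{O} = 0 \left(- \frac{1}{7}\right) - \frac{5}{O} = 0 - \frac{5}{O} = - \frac{5}{O}$)
$o{\left(t,U \right)} = -69$ ($o{\left(t,U \right)} = -63 - 6 = -69$)
$\frac{1}{o{\left(u{\left(-13 \right)},-225 \right)}} = \frac{1}{-69} = - \frac{1}{69}$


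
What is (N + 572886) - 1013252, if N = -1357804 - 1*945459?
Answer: -2743629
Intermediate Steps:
N = -2303263 (N = -1357804 - 945459 = -2303263)
(N + 572886) - 1013252 = (-2303263 + 572886) - 1013252 = -1730377 - 1013252 = -2743629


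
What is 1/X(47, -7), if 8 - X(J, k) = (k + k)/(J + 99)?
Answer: 73/591 ≈ 0.12352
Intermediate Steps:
X(J, k) = 8 - 2*k/(99 + J) (X(J, k) = 8 - (k + k)/(J + 99) = 8 - 2*k/(99 + J))
1/X(47, -7) = 1/(2*(396 - 1*(-7) + 4*47)/(99 + 47)) = 1/(2*(396 + 7 + 188)/146) = 1/(2*(1/146)*591) = 1/(591/73) = 73/591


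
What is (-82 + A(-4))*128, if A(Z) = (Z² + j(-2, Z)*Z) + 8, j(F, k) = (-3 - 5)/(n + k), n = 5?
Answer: -3328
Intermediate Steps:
j(F, k) = -8/(5 + k) (j(F, k) = (-3 - 5)/(5 + k) = -8/(5 + k))
A(Z) = 8 + Z² - 8*Z/(5 + Z) (A(Z) = (Z² + (-8/(5 + Z))*Z) + 8 = (Z² - 8*Z/(5 + Z)) + 8 = 8 + Z² - 8*Z/(5 + Z))
(-82 + A(-4))*128 = (-82 + (40 + (-4)³ + 5*(-4)²)/(5 - 4))*128 = (-82 + (40 - 64 + 5*16)/1)*128 = (-82 + 1*(40 - 64 + 80))*128 = (-82 + 1*56)*128 = (-82 + 56)*128 = -26*128 = -3328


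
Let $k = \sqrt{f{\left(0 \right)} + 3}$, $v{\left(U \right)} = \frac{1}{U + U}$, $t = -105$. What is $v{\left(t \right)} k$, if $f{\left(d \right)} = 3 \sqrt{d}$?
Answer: $- \frac{\sqrt{3}}{210} \approx -0.0082479$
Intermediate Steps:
$v{\left(U \right)} = \frac{1}{2 U}$
$k = \sqrt{3}$ ($k = \sqrt{3 \sqrt{0} + 3} = \sqrt{3 \cdot 0 + 3} = \sqrt{0 + 3} = \sqrt{3} \approx 1.732$)
$v{\left(t \right)} k = \frac{1}{2 \left(-105\right)} \sqrt{3} = \frac{1}{2} \left(- \frac{1}{105}\right) \sqrt{3} = - \frac{\sqrt{3}}{210}$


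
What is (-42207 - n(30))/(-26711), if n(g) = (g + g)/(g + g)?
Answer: 42208/26711 ≈ 1.5802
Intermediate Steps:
n(g) = 1 (n(g) = (2*g)/((2*g)) = (2*g)*(1/(2*g)) = 1)
(-42207 - n(30))/(-26711) = (-42207 - 1*1)/(-26711) = (-42207 - 1)*(-1/26711) = -42208*(-1/26711) = 42208/26711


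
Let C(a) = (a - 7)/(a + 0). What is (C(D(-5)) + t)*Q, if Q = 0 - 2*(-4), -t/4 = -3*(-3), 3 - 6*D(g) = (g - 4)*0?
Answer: -392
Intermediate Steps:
D(g) = ½ (D(g) = ½ - (g - 4)*0/6 = ½ - (-4 + g)*0/6 = ½ - ⅙*0 = ½ + 0 = ½)
C(a) = (-7 + a)/a
t = -36 (t = -(-12)*(-3) = -4*9 = -36)
Q = 8 (Q = 0 + 8 = 8)
(C(D(-5)) + t)*Q = ((-7 + ½)/(½) - 36)*8 = (2*(-13/2) - 36)*8 = (-13 - 36)*8 = -49*8 = -392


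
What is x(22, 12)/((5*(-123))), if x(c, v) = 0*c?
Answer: 0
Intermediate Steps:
x(c, v) = 0
x(22, 12)/((5*(-123))) = 0/((5*(-123))) = 0/(-615) = 0*(-1/615) = 0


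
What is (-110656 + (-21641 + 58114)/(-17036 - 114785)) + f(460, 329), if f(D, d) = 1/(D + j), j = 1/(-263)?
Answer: -1764698989018048/15947572759 ≈ -1.1066e+5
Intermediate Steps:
j = -1/263 ≈ -0.0038023
f(D, d) = 1/(-1/263 + D) (f(D, d) = 1/(D - 1/263) = 1/(-1/263 + D))
(-110656 + (-21641 + 58114)/(-17036 - 114785)) + f(460, 329) = (-110656 + (-21641 + 58114)/(-17036 - 114785)) + 263/(-1 + 263*460) = (-110656 + 36473/(-131821)) + 263/(-1 + 120980) = (-110656 + 36473*(-1/131821)) + 263/120979 = (-110656 - 36473/131821) + 263*(1/120979) = -14586821049/131821 + 263/120979 = -1764698989018048/15947572759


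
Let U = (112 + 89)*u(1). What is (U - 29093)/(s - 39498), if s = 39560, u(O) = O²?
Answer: -466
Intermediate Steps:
U = 201 (U = (112 + 89)*1² = 201*1 = 201)
(U - 29093)/(s - 39498) = (201 - 29093)/(39560 - 39498) = -28892/62 = -28892*1/62 = -466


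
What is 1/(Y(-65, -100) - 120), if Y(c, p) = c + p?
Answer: -1/285 ≈ -0.0035088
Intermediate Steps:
1/(Y(-65, -100) - 120) = 1/((-65 - 100) - 120) = 1/(-165 - 120) = 1/(-285) = -1/285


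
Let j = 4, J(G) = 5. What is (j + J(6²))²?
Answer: 81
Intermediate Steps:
(j + J(6²))² = (4 + 5)² = 9² = 81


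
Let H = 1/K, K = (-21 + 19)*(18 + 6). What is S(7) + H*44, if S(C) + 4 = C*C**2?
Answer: 4057/12 ≈ 338.08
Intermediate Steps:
K = -48 (K = -2*24 = -48)
H = -1/48 (H = 1/(-48) = -1/48 ≈ -0.020833)
S(C) = -4 + C**3 (S(C) = -4 + C*C**2 = -4 + C**3)
S(7) + H*44 = (-4 + 7**3) - 1/48*44 = (-4 + 343) - 11/12 = 339 - 11/12 = 4057/12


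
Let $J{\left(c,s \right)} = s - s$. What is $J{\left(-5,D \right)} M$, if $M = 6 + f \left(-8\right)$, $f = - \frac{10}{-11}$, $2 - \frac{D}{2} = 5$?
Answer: $0$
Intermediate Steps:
$D = -6$ ($D = 4 - 10 = -6$)
$f = \frac{10}{11}$ ($f = \left(-10\right) \left(- \frac{1}{11}\right) = \frac{10}{11} \approx 0.90909$)
$J{\left(c,s \right)} = 0$
$M = - \frac{14}{11}$ ($M = 6 + \frac{10}{11} \left(-8\right) = 6 - \frac{80}{11} = - \frac{14}{11} \approx -1.2727$)
$J{\left(-5,D \right)} M = 0 \left(- \frac{14}{11}\right) = 0$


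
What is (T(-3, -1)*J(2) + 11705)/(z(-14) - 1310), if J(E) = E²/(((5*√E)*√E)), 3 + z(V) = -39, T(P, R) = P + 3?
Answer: -11705/1352 ≈ -8.6575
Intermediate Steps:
T(P, R) = 3 + P
z(V) = -42 (z(V) = -3 - 39 = -42)
J(E) = E/5 (J(E) = E²/((5*E)) = E²*(1/(5*E)) = E/5)
(T(-3, -1)*J(2) + 11705)/(z(-14) - 1310) = ((3 - 3)*((⅕)*2) + 11705)/(-42 - 1310) = (0*(⅖) + 11705)/(-1352) = (0 + 11705)*(-1/1352) = 11705*(-1/1352) = -11705/1352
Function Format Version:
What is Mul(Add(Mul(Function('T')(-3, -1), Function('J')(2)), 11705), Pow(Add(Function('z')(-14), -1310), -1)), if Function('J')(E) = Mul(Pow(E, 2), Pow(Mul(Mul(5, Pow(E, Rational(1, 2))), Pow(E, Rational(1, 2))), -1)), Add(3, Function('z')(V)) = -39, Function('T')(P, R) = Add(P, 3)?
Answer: Rational(-11705, 1352) ≈ -8.6575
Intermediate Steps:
Function('T')(P, R) = Add(3, P)
Function('z')(V) = -42 (Function('z')(V) = Add(-3, -39) = -42)
Function('J')(E) = Mul(Rational(1, 5), E) (Function('J')(E) = Mul(Pow(E, 2), Pow(Mul(5, E), -1)) = Mul(Pow(E, 2), Mul(Rational(1, 5), Pow(E, -1))) = Mul(Rational(1, 5), E))
Mul(Add(Mul(Function('T')(-3, -1), Function('J')(2)), 11705), Pow(Add(Function('z')(-14), -1310), -1)) = Mul(Add(Mul(Add(3, -3), Mul(Rational(1, 5), 2)), 11705), Pow(Add(-42, -1310), -1)) = Mul(Add(Mul(0, Rational(2, 5)), 11705), Pow(-1352, -1)) = Mul(Add(0, 11705), Rational(-1, 1352)) = Mul(11705, Rational(-1, 1352)) = Rational(-11705, 1352)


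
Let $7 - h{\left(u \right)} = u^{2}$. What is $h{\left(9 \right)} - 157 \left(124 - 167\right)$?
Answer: $6677$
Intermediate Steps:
$h{\left(u \right)} = 7 - u^{2}$
$h{\left(9 \right)} - 157 \left(124 - 167\right) = \left(7 - 9^{2}\right) - 157 \left(124 - 167\right) = \left(7 - 81\right) - -6751 = \left(7 - 81\right) + 6751 = -74 + 6751 = 6677$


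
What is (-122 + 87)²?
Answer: 1225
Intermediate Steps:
(-122 + 87)² = (-35)² = 1225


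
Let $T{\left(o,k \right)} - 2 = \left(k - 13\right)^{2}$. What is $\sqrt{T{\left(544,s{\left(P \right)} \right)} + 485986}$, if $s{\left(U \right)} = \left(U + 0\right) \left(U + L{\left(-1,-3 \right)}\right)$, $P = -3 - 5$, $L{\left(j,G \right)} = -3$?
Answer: $\sqrt{491613} \approx 701.15$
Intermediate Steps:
$P = -8$
$s{\left(U \right)} = U \left(-3 + U\right)$ ($s{\left(U \right)} = \left(U + 0\right) \left(U - 3\right) = U \left(-3 + U\right)$)
$T{\left(o,k \right)} = 2 + \left(-13 + k\right)^{2}$ ($T{\left(o,k \right)} = 2 + \left(k - 13\right)^{2} = 2 + \left(-13 + k\right)^{2}$)
$\sqrt{T{\left(544,s{\left(P \right)} \right)} + 485986} = \sqrt{\left(2 + \left(-13 - 8 \left(-3 - 8\right)\right)^{2}\right) + 485986} = \sqrt{\left(2 + \left(-13 - -88\right)^{2}\right) + 485986} = \sqrt{\left(2 + \left(-13 + 88\right)^{2}\right) + 485986} = \sqrt{\left(2 + 75^{2}\right) + 485986} = \sqrt{\left(2 + 5625\right) + 485986} = \sqrt{5627 + 485986} = \sqrt{491613}$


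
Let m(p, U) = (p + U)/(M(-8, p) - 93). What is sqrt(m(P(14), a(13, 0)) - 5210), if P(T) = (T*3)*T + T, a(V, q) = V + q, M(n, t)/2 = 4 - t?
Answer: I*sqrt(8657317145)/1289 ≈ 72.184*I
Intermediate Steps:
M(n, t) = 8 - 2*t (M(n, t) = 2*(4 - t) = 8 - 2*t)
P(T) = T + 3*T**2 (P(T) = (3*T)*T + T = 3*T**2 + T = T + 3*T**2)
m(p, U) = (U + p)/(-85 - 2*p) (m(p, U) = (p + U)/((8 - 2*p) - 93) = (U + p)/(-85 - 2*p))
sqrt(m(P(14), a(13, 0)) - 5210) = sqrt((-(13 + 0) - 14*(1 + 3*14))/(85 + 2*(14*(1 + 3*14))) - 5210) = sqrt((-1*13 - 14*(1 + 42))/(85 + 2*(14*(1 + 42))) - 5210) = sqrt((-13 - 14*43)/(85 + 2*(14*43)) - 5210) = sqrt((-13 - 1*602)/(85 + 2*602) - 5210) = sqrt((-13 - 602)/(85 + 1204) - 5210) = sqrt(-615/1289 - 5210) = sqrt(-6716305/1289) = I*sqrt(8657317145)/1289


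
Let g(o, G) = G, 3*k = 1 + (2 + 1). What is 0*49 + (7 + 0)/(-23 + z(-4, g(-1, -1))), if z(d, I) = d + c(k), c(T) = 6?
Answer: -⅓ ≈ -0.33333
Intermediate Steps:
k = 4/3 (k = (1 + (2 + 1))/3 = (1 + 3)/3 = (⅓)*4 = 4/3 ≈ 1.3333)
z(d, I) = 6 + d (z(d, I) = d + 6 = 6 + d)
0*49 + (7 + 0)/(-23 + z(-4, g(-1, -1))) = 0*49 + (7 + 0)/(-23 + (6 - 4)) = 0 + 7/(-23 + 2) = 0 + 7/(-21) = 0 + 7*(-1/21) = 0 - ⅓ = -⅓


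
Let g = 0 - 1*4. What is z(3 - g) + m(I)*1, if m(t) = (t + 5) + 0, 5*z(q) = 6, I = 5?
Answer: 56/5 ≈ 11.200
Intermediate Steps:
g = -4 (g = 0 - 4 = -4)
z(q) = 6/5 (z(q) = (⅕)*6 = 6/5)
m(t) = 5 + t (m(t) = (5 + t) + 0 = 5 + t)
z(3 - g) + m(I)*1 = 6/5 + (5 + 5)*1 = 6/5 + 10*1 = 6/5 + 10 = 56/5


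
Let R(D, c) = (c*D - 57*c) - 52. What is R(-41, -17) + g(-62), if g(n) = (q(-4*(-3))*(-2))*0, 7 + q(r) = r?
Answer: 1614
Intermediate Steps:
q(r) = -7 + r
R(D, c) = -52 - 57*c + D*c (R(D, c) = (D*c - 57*c) - 52 = (-57*c + D*c) - 52 = -52 - 57*c + D*c)
g(n) = 0 (g(n) = ((-7 - 4*(-3))*(-2))*0 = ((-7 + 12)*(-2))*0 = (5*(-2))*0 = -10*0 = 0)
R(-41, -17) + g(-62) = (-52 - 57*(-17) - 41*(-17)) + 0 = (-52 + 969 + 697) + 0 = 1614 + 0 = 1614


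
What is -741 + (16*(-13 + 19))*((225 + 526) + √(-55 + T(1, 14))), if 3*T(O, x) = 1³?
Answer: 71355 + 64*I*√123 ≈ 71355.0 + 709.79*I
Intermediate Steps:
T(O, x) = ⅓ (T(O, x) = (⅓)*1³ = (⅓)*1 = ⅓)
-741 + (16*(-13 + 19))*((225 + 526) + √(-55 + T(1, 14))) = -741 + (16*(-13 + 19))*((225 + 526) + √(-55 + ⅓)) = -741 + (16*6)*(751 + √(-164/3)) = -741 + 96*(751 + 2*I*√123/3) = -741 + (72096 + 64*I*√123) = 71355 + 64*I*√123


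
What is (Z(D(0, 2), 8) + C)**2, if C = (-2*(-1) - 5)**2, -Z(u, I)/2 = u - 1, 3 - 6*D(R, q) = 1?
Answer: 961/9 ≈ 106.78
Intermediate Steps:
D(R, q) = 1/3 (D(R, q) = 1/2 - 1/6*1 = 1/2 - 1/6 = 1/3)
Z(u, I) = 2 - 2*u (Z(u, I) = -2*(u - 1) = -2*(-1 + u) = 2 - 2*u)
C = 9 (C = (2 - 5)**2 = (-3)**2 = 9)
(Z(D(0, 2), 8) + C)**2 = ((2 - 2*1/3) + 9)**2 = ((2 - 2/3) + 9)**2 = (4/3 + 9)**2 = (31/3)**2 = 961/9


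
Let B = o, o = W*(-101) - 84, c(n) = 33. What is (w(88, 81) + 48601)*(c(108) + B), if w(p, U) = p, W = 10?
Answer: -51659029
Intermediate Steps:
o = -1094 (o = 10*(-101) - 84 = -1010 - 84 = -1094)
B = -1094
(w(88, 81) + 48601)*(c(108) + B) = (88 + 48601)*(33 - 1094) = 48689*(-1061) = -51659029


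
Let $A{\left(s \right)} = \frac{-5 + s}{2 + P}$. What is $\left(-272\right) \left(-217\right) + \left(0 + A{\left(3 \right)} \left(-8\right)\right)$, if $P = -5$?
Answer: $\frac{177056}{3} \approx 59019.0$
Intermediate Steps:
$A{\left(s \right)} = \frac{5}{3} - \frac{s}{3}$ ($A{\left(s \right)} = \frac{-5 + s}{2 - 5} = \frac{-5 + s}{-3} = \left(-5 + s\right) \left(- \frac{1}{3}\right) = \frac{5}{3} - \frac{s}{3}$)
$\left(-272\right) \left(-217\right) + \left(0 + A{\left(3 \right)} \left(-8\right)\right) = \left(-272\right) \left(-217\right) + \left(0 + \left(\frac{5}{3} - 1\right) \left(-8\right)\right) = 59024 + \left(0 + \left(\frac{5}{3} - 1\right) \left(-8\right)\right) = 59024 + \left(0 + \frac{2}{3} \left(-8\right)\right) = 59024 + \left(0 - \frac{16}{3}\right) = 59024 - \frac{16}{3} = \frac{177056}{3}$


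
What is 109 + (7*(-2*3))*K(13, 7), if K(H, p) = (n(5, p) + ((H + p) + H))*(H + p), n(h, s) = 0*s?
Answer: -27611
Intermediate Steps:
n(h, s) = 0
K(H, p) = (H + p)*(p + 2*H) (K(H, p) = (0 + ((H + p) + H))*(H + p) = (0 + (p + 2*H))*(H + p) = (p + 2*H)*(H + p) = (H + p)*(p + 2*H))
109 + (7*(-2*3))*K(13, 7) = 109 + (7*(-2*3))*(7² + 2*13² + 3*13*7) = 109 + (7*(-6))*(49 + 2*169 + 273) = 109 - 42*(49 + 338 + 273) = 109 - 42*660 = 109 - 27720 = -27611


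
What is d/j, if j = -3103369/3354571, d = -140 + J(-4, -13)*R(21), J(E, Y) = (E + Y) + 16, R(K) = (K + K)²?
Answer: 6387103184/3103369 ≈ 2058.1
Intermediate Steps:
R(K) = 4*K² (R(K) = (2*K)² = 4*K²)
J(E, Y) = 16 + E + Y
d = -1904 (d = -140 + (16 - 4 - 13)*(4*21²) = -140 - 4*441 = -140 - 1*1764 = -140 - 1764 = -1904)
j = -3103369/3354571 (j = -3103369*1/3354571 = -3103369/3354571 ≈ -0.92512)
d/j = -1904/(-3103369/3354571) = -1904*(-3354571/3103369) = 6387103184/3103369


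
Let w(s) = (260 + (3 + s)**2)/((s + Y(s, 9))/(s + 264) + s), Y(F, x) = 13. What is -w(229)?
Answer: -8887804/37713 ≈ -235.67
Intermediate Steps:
w(s) = (260 + (3 + s)**2)/(s + (13 + s)/(264 + s)) (w(s) = (260 + (3 + s)**2)/((s + 13)/(s + 264) + s) = (260 + (3 + s)**2)/((13 + s)/(264 + s) + s) = (260 + (3 + s)**2)/(s + (13 + s)/(264 + s)))
-w(229) = -(71016 + 229**3 + 270*229**2 + 1853*229)/(13 + 229**2 + 265*229) = -(71016 + 12008989 + 270*52441 + 424337)/(13 + 52441 + 60685) = -(71016 + 12008989 + 14159070 + 424337)/113139 = -26663412/113139 = -1*8887804/37713 = -8887804/37713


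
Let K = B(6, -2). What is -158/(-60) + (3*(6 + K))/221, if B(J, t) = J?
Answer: 18539/6630 ≈ 2.7962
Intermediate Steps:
K = 6
-158/(-60) + (3*(6 + K))/221 = -158/(-60) + (3*(6 + 6))/221 = -158*(-1/60) + (3*12)*(1/221) = 79/30 + 36*(1/221) = 79/30 + 36/221 = 18539/6630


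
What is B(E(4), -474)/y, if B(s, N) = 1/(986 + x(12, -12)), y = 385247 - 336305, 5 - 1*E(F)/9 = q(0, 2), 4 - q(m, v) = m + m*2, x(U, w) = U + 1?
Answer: 1/48893058 ≈ 2.0453e-8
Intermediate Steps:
x(U, w) = 1 + U
q(m, v) = 4 - 3*m (q(m, v) = 4 - (m + m*2) = 4 - (m + 2*m) = 4 - 3*m)
E(F) = 9 (E(F) = 45 - 9*(4 - 3*0) = 45 - 9*(4 + 0) = 45 - 9*4 = 45 - 36 = 9)
y = 48942
B(s, N) = 1/999 (B(s, N) = 1/(986 + (1 + 12)) = 1/(986 + 13) = 1/999)
B(E(4), -474)/y = (1/999)/48942 = (1/999)*(1/48942) = 1/48893058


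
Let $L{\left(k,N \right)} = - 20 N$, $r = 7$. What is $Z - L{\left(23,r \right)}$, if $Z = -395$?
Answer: $-255$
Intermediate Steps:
$Z - L{\left(23,r \right)} = -395 - \left(-20\right) 7 = -395 - -140 = -395 + 140 = -255$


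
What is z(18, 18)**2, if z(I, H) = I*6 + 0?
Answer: 11664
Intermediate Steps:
z(I, H) = 6*I (z(I, H) = 6*I + 0 = 6*I)
z(18, 18)**2 = (6*18)**2 = 108**2 = 11664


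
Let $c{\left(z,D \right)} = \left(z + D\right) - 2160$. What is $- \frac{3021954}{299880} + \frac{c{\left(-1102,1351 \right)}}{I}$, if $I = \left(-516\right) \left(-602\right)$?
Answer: $- \frac{109627531}{10872120} \approx -10.083$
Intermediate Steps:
$I = 310632$
$c{\left(z,D \right)} = -2160 + D + z$ ($c{\left(z,D \right)} = \left(D + z\right) - 2160 = -2160 + D + z$)
$- \frac{3021954}{299880} + \frac{c{\left(-1102,1351 \right)}}{I} = - \frac{3021954}{299880} + \frac{-2160 + 1351 - 1102}{310632} = \left(-3021954\right) \frac{1}{299880} - \frac{91}{14792} = - \frac{29627}{2940} - \frac{91}{14792} = - \frac{109627531}{10872120}$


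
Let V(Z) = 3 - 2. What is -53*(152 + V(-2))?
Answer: -8109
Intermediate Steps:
V(Z) = 1
-53*(152 + V(-2)) = -53*(152 + 1) = -53*153 = -8109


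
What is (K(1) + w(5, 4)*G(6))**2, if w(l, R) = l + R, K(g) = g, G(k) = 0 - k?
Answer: 2809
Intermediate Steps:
G(k) = -k
w(l, R) = R + l
(K(1) + w(5, 4)*G(6))**2 = (1 + (4 + 5)*(-1*6))**2 = (1 + 9*(-6))**2 = (1 - 54)**2 = (-53)**2 = 2809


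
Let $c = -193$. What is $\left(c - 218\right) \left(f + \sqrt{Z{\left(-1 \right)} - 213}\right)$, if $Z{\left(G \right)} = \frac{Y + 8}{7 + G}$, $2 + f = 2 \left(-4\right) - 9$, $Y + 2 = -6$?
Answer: $7809 - 411 i \sqrt{213} \approx 7809.0 - 5998.3 i$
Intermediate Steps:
$Y = -8$ ($Y = -2 - 6 = -8$)
$f = -19$ ($f = -2 + \left(2 \left(-4\right) - 9\right) = -2 - 17 = -19$)
$Z{\left(G \right)} = 0$ ($Z{\left(G \right)} = \frac{-8 + 8}{7 + G} = \frac{0}{7 + G} = 0$)
$\left(c - 218\right) \left(f + \sqrt{Z{\left(-1 \right)} - 213}\right) = \left(-193 - 218\right) \left(-19 + \sqrt{0 - 213}\right) = - 411 \left(-19 + \sqrt{-213}\right) = - 411 \left(-19 + i \sqrt{213}\right) = 7809 - 411 i \sqrt{213}$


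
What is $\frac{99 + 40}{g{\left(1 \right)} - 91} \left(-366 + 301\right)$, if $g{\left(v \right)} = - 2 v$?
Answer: $\frac{9035}{93} \approx 97.151$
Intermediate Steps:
$\frac{99 + 40}{g{\left(1 \right)} - 91} \left(-366 + 301\right) = \frac{99 + 40}{\left(-2\right) 1 - 91} \left(-366 + 301\right) = \frac{139}{-2 - 91} \left(-65\right) = \frac{139}{-93} \left(-65\right) = 139 \left(- \frac{1}{93}\right) \left(-65\right) = \left(- \frac{139}{93}\right) \left(-65\right) = \frac{9035}{93}$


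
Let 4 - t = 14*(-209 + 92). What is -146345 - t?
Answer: -147987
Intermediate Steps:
t = 1642 (t = 4 - 14*(-209 + 92) = 4 - 14*(-117) = 4 - 1*(-1638) = 4 + 1638 = 1642)
-146345 - t = -146345 - 1*1642 = -146345 - 1642 = -147987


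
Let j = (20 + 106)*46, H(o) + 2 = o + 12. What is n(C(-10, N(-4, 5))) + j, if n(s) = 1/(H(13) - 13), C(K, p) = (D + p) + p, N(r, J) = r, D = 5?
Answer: 57961/10 ≈ 5796.1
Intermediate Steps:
H(o) = 10 + o (H(o) = -2 + (o + 12) = -2 + (12 + o) = 10 + o)
C(K, p) = 5 + 2*p (C(K, p) = (5 + p) + p = 5 + 2*p)
j = 5796 (j = 126*46 = 5796)
n(s) = ⅒ (n(s) = 1/((10 + 13) - 13) = 1/(23 - 13) = 1/10 = ⅒)
n(C(-10, N(-4, 5))) + j = ⅒ + 5796 = 57961/10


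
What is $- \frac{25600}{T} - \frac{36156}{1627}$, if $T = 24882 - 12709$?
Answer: $- \frac{481778188}{19805471} \approx -24.326$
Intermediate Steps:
$T = 12173$ ($T = 24882 - 12709 = 12173$)
$- \frac{25600}{T} - \frac{36156}{1627} = - \frac{25600}{12173} - \frac{36156}{1627} = - \frac{481778188}{19805471}$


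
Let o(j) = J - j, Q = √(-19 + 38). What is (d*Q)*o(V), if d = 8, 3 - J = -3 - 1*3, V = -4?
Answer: 104*√19 ≈ 453.33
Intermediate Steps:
Q = √19 ≈ 4.3589
J = 9 (J = 3 - (-3 - 1*3) = 3 - (-3 - 3) = 3 - 1*(-6) = 3 + 6 = 9)
o(j) = 9 - j
(d*Q)*o(V) = (8*√19)*(9 - 1*(-4)) = (8*√19)*(9 + 4) = (8*√19)*13 = 104*√19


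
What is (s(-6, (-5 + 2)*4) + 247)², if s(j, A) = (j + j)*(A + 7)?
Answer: 94249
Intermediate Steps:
s(j, A) = 2*j*(7 + A) (s(j, A) = (2*j)*(7 + A) = 2*j*(7 + A))
(s(-6, (-5 + 2)*4) + 247)² = (2*(-6)*(7 + (-5 + 2)*4) + 247)² = (2*(-6)*(7 - 3*4) + 247)² = (2*(-6)*(7 - 12) + 247)² = (2*(-6)*(-5) + 247)² = (60 + 247)² = 307² = 94249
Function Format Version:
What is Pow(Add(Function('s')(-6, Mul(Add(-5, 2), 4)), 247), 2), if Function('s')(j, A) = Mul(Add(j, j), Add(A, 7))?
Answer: 94249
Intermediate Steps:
Function('s')(j, A) = Mul(2, j, Add(7, A)) (Function('s')(j, A) = Mul(Mul(2, j), Add(7, A)) = Mul(2, j, Add(7, A)))
Pow(Add(Function('s')(-6, Mul(Add(-5, 2), 4)), 247), 2) = Pow(Add(Mul(2, -6, Add(7, Mul(Add(-5, 2), 4))), 247), 2) = Pow(Add(Mul(2, -6, Add(7, Mul(-3, 4))), 247), 2) = Pow(Add(Mul(2, -6, Add(7, -12)), 247), 2) = Pow(Add(Mul(2, -6, -5), 247), 2) = Pow(Add(60, 247), 2) = Pow(307, 2) = 94249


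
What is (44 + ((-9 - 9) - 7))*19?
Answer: 361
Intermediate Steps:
(44 + ((-9 - 9) - 7))*19 = (44 + (-18 - 7))*19 = (44 - 25)*19 = 19*19 = 361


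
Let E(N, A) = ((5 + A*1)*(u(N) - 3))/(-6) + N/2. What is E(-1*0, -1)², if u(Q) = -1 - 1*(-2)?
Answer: 16/9 ≈ 1.7778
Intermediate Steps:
u(Q) = 1 (u(Q) = -1 + 2 = 1)
E(N, A) = 5/3 + N/2 + A/3 (E(N, A) = ((5 + A*1)*(1 - 3))/(-6) + N/2 = ((5 + A)*(-2))*(-⅙) + N*(½) = (-10 - 2*A)*(-⅙) + N/2 = (5/3 + A/3) + N/2 = 5/3 + N/2 + A/3)
E(-1*0, -1)² = (5/3 + (-1*0)/2 + (⅓)*(-1))² = (5/3 + (½)*0 - ⅓)² = (5/3 + 0 - ⅓)² = (4/3)² = 16/9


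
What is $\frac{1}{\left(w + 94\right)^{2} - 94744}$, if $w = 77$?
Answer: $- \frac{1}{65503} \approx -1.5266 \cdot 10^{-5}$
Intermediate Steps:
$\frac{1}{\left(w + 94\right)^{2} - 94744} = \frac{1}{\left(77 + 94\right)^{2} - 94744} = \frac{1}{171^{2} - 94744} = \frac{1}{29241 - 94744} = \frac{1}{-65503} = - \frac{1}{65503}$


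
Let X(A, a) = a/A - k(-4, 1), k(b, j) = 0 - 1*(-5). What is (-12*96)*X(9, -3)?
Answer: 6144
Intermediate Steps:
k(b, j) = 5 (k(b, j) = 0 + 5 = 5)
X(A, a) = -5 + a/A (X(A, a) = a/A - 1*5 = a/A - 5 = -5 + a/A)
(-12*96)*X(9, -3) = (-12*96)*(-5 - 3/9) = -1152*(-5 - 3*⅑) = -1152*(-5 - ⅓) = -1152*(-16/3) = 6144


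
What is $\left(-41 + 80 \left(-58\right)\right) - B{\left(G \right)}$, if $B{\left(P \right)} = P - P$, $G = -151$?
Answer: $-4681$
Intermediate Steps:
$B{\left(P \right)} = 0$
$\left(-41 + 80 \left(-58\right)\right) - B{\left(G \right)} = \left(-41 + 80 \left(-58\right)\right) - 0 = \left(-41 - 4640\right) + 0 = -4681 + 0 = -4681$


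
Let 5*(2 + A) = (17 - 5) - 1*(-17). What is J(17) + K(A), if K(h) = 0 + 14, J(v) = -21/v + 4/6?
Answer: 685/51 ≈ 13.431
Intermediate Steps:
J(v) = 2/3 - 21/v (J(v) = -21/v + 4*(1/6) = -21/v + 2/3 = 2/3 - 21/v)
A = 19/5 (A = -2 + ((17 - 5) - 1*(-17))/5 = -2 + (12 + 17)/5 = -2 + (1/5)*29 = -2 + 29/5 = 19/5 ≈ 3.8000)
K(h) = 14
J(17) + K(A) = (2/3 - 21/17) + 14 = -29/51 + 14 = 685/51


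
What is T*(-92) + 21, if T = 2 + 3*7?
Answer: -2095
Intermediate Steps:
T = 23 (T = 2 + 21 = 23)
T*(-92) + 21 = 23*(-92) + 21 = -2116 + 21 = -2095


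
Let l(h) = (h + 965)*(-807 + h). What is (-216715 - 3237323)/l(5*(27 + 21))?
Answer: 54826/10845 ≈ 5.0554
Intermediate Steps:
l(h) = (-807 + h)*(965 + h) (l(h) = (965 + h)*(-807 + h) = (-807 + h)*(965 + h))
(-216715 - 3237323)/l(5*(27 + 21)) = (-216715 - 3237323)/(-778755 + (5*(27 + 21))**2 + 158*(5*(27 + 21))) = -3454038/(-778755 + (5*48)**2 + 158*(5*48)) = -3454038/(-778755 + 240**2 + 158*240) = -3454038/(-778755 + 57600 + 37920) = -3454038/(-683235) = -3454038*(-1/683235) = 54826/10845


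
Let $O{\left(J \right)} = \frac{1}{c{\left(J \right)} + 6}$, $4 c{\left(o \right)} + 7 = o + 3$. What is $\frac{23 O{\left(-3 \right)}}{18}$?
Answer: $\frac{46}{153} \approx 0.30065$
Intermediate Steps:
$c{\left(o \right)} = -1 + \frac{o}{4}$ ($c{\left(o \right)} = - \frac{7}{4} + \frac{o + 3}{4} = - \frac{7}{4} + \frac{3 + o}{4} = - \frac{7}{4} + \left(\frac{3}{4} + \frac{o}{4}\right) = -1 + \frac{o}{4}$)
$O{\left(J \right)} = \frac{1}{5 + \frac{J}{4}}$ ($O{\left(J \right)} = \frac{1}{\left(-1 + \frac{J}{4}\right) + 6} = \frac{1}{5 + \frac{J}{4}}$)
$\frac{23 O{\left(-3 \right)}}{18} = \frac{23 \frac{4}{20 - 3}}{18} = 23 \cdot \frac{4}{17} \cdot \frac{1}{18} = \frac{92}{17} \cdot \frac{1}{18} = \frac{46}{153}$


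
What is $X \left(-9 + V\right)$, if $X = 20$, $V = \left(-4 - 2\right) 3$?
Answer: $-540$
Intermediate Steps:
$V = -18$ ($V = \left(-6\right) 3 = -18$)
$X \left(-9 + V\right) = 20 \left(-9 - 18\right) = 20 \left(-27\right) = -540$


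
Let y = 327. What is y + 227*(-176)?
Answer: -39625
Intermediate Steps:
y + 227*(-176) = 327 + 227*(-176) = 327 - 39952 = -39625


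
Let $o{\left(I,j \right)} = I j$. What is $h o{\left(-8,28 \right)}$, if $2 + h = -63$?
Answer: $14560$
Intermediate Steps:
$h = -65$ ($h = -2 - 63 = -65$)
$h o{\left(-8,28 \right)} = - 65 \left(\left(-8\right) 28\right) = \left(-65\right) \left(-224\right) = 14560$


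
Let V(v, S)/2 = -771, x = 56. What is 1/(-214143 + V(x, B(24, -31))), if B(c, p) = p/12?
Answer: -1/215685 ≈ -4.6364e-6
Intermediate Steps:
B(c, p) = p/12 (B(c, p) = p*(1/12) = p/12)
V(v, S) = -1542 (V(v, S) = 2*(-771) = -1542)
1/(-214143 + V(x, B(24, -31))) = 1/(-214143 - 1542) = 1/(-215685) = -1/215685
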